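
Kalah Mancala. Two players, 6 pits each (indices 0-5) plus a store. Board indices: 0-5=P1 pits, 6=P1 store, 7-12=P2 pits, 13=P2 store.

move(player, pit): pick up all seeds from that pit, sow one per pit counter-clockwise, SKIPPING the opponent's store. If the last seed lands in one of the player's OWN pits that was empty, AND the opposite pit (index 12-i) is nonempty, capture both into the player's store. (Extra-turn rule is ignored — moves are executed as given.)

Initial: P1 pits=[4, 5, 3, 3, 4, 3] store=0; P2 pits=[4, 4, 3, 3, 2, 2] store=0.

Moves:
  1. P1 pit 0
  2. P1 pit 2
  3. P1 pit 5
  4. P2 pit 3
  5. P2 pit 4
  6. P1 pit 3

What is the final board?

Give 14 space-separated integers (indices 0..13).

Answer: 1 6 0 0 7 1 3 6 6 4 0 0 4 2

Derivation:
Move 1: P1 pit0 -> P1=[0,6,4,4,5,3](0) P2=[4,4,3,3,2,2](0)
Move 2: P1 pit2 -> P1=[0,6,0,5,6,4](1) P2=[4,4,3,3,2,2](0)
Move 3: P1 pit5 -> P1=[0,6,0,5,6,0](2) P2=[5,5,4,3,2,2](0)
Move 4: P2 pit3 -> P1=[0,6,0,5,6,0](2) P2=[5,5,4,0,3,3](1)
Move 5: P2 pit4 -> P1=[1,6,0,5,6,0](2) P2=[5,5,4,0,0,4](2)
Move 6: P1 pit3 -> P1=[1,6,0,0,7,1](3) P2=[6,6,4,0,0,4](2)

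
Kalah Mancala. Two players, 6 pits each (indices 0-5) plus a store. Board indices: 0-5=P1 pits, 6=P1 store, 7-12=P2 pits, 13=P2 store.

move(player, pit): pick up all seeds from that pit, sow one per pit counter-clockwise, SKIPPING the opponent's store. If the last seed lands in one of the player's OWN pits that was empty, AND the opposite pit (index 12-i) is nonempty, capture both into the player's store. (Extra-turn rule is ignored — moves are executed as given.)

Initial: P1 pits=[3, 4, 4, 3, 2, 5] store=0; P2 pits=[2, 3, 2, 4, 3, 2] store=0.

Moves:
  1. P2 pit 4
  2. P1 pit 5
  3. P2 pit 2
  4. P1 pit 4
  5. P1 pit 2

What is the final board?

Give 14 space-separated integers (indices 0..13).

Move 1: P2 pit4 -> P1=[4,4,4,3,2,5](0) P2=[2,3,2,4,0,3](1)
Move 2: P1 pit5 -> P1=[4,4,4,3,2,0](1) P2=[3,4,3,5,0,3](1)
Move 3: P2 pit2 -> P1=[4,4,4,3,2,0](1) P2=[3,4,0,6,1,4](1)
Move 4: P1 pit4 -> P1=[4,4,4,3,0,1](2) P2=[3,4,0,6,1,4](1)
Move 5: P1 pit2 -> P1=[4,4,0,4,1,2](3) P2=[3,4,0,6,1,4](1)

Answer: 4 4 0 4 1 2 3 3 4 0 6 1 4 1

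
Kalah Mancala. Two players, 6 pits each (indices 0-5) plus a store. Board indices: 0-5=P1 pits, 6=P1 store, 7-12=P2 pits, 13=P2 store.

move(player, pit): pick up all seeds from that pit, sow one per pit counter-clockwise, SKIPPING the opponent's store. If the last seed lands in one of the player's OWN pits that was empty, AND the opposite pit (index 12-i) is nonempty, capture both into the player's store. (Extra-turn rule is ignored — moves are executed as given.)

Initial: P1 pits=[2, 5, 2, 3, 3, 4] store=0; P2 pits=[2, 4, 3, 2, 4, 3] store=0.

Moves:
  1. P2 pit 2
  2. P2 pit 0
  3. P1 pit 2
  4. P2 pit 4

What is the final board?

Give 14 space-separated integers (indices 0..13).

Answer: 3 6 1 1 4 4 0 0 5 0 3 0 5 5

Derivation:
Move 1: P2 pit2 -> P1=[2,5,2,3,3,4](0) P2=[2,4,0,3,5,4](0)
Move 2: P2 pit0 -> P1=[2,5,2,0,3,4](0) P2=[0,5,0,3,5,4](4)
Move 3: P1 pit2 -> P1=[2,5,0,1,4,4](0) P2=[0,5,0,3,5,4](4)
Move 4: P2 pit4 -> P1=[3,6,1,1,4,4](0) P2=[0,5,0,3,0,5](5)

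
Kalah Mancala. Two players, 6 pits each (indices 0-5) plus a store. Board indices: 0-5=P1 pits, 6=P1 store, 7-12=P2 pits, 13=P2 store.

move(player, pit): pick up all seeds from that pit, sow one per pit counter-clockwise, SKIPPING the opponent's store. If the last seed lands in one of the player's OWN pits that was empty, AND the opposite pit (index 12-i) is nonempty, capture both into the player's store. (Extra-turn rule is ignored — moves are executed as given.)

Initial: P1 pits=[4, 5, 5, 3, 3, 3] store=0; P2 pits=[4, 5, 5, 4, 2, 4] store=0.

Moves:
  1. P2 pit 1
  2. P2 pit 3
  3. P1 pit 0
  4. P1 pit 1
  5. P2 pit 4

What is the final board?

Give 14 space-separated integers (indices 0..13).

Move 1: P2 pit1 -> P1=[4,5,5,3,3,3](0) P2=[4,0,6,5,3,5](1)
Move 2: P2 pit3 -> P1=[5,6,5,3,3,3](0) P2=[4,0,6,0,4,6](2)
Move 3: P1 pit0 -> P1=[0,7,6,4,4,4](0) P2=[4,0,6,0,4,6](2)
Move 4: P1 pit1 -> P1=[0,0,7,5,5,5](1) P2=[5,1,6,0,4,6](2)
Move 5: P2 pit4 -> P1=[1,1,7,5,5,5](1) P2=[5,1,6,0,0,7](3)

Answer: 1 1 7 5 5 5 1 5 1 6 0 0 7 3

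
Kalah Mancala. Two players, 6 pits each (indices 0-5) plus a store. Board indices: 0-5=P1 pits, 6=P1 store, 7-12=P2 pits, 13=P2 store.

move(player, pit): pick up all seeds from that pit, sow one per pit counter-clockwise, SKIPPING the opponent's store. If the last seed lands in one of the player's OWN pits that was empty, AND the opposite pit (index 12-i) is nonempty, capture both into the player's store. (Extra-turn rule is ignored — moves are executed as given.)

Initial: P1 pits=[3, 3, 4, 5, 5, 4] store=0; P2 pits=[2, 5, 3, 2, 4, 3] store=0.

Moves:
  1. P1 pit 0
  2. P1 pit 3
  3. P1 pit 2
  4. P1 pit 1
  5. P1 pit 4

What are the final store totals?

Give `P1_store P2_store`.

Move 1: P1 pit0 -> P1=[0,4,5,6,5,4](0) P2=[2,5,3,2,4,3](0)
Move 2: P1 pit3 -> P1=[0,4,5,0,6,5](1) P2=[3,6,4,2,4,3](0)
Move 3: P1 pit2 -> P1=[0,4,0,1,7,6](2) P2=[4,6,4,2,4,3](0)
Move 4: P1 pit1 -> P1=[0,0,1,2,8,7](2) P2=[4,6,4,2,4,3](0)
Move 5: P1 pit4 -> P1=[0,0,1,2,0,8](3) P2=[5,7,5,3,5,4](0)

Answer: 3 0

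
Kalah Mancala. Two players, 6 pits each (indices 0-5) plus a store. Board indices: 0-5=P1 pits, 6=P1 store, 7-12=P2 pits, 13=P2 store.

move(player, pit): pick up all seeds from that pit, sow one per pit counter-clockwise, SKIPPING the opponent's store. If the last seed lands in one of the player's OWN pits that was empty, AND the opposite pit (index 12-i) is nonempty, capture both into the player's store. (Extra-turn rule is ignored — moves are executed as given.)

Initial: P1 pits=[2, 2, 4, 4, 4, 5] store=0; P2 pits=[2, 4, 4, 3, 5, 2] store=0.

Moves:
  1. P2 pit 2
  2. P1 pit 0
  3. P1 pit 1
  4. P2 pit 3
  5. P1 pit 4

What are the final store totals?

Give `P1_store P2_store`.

Answer: 1 2

Derivation:
Move 1: P2 pit2 -> P1=[2,2,4,4,4,5](0) P2=[2,4,0,4,6,3](1)
Move 2: P1 pit0 -> P1=[0,3,5,4,4,5](0) P2=[2,4,0,4,6,3](1)
Move 3: P1 pit1 -> P1=[0,0,6,5,5,5](0) P2=[2,4,0,4,6,3](1)
Move 4: P2 pit3 -> P1=[1,0,6,5,5,5](0) P2=[2,4,0,0,7,4](2)
Move 5: P1 pit4 -> P1=[1,0,6,5,0,6](1) P2=[3,5,1,0,7,4](2)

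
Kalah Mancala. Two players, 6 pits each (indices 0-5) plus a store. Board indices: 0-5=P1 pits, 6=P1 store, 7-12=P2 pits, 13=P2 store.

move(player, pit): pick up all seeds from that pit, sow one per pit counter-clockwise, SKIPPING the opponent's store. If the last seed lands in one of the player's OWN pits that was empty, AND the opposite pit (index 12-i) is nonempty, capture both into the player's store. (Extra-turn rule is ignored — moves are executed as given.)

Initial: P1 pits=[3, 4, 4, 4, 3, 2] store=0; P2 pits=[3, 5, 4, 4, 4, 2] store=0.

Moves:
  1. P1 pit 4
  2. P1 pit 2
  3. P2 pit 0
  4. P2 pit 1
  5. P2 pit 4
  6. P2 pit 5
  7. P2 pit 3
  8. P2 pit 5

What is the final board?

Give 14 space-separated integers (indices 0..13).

Move 1: P1 pit4 -> P1=[3,4,4,4,0,3](1) P2=[4,5,4,4,4,2](0)
Move 2: P1 pit2 -> P1=[3,4,0,5,1,4](2) P2=[4,5,4,4,4,2](0)
Move 3: P2 pit0 -> P1=[3,4,0,5,1,4](2) P2=[0,6,5,5,5,2](0)
Move 4: P2 pit1 -> P1=[4,4,0,5,1,4](2) P2=[0,0,6,6,6,3](1)
Move 5: P2 pit4 -> P1=[5,5,1,6,1,4](2) P2=[0,0,6,6,0,4](2)
Move 6: P2 pit5 -> P1=[6,6,2,6,1,4](2) P2=[0,0,6,6,0,0](3)
Move 7: P2 pit3 -> P1=[7,7,3,6,1,4](2) P2=[0,0,6,0,1,1](4)
Move 8: P2 pit5 -> P1=[7,7,3,6,1,4](2) P2=[0,0,6,0,1,0](5)

Answer: 7 7 3 6 1 4 2 0 0 6 0 1 0 5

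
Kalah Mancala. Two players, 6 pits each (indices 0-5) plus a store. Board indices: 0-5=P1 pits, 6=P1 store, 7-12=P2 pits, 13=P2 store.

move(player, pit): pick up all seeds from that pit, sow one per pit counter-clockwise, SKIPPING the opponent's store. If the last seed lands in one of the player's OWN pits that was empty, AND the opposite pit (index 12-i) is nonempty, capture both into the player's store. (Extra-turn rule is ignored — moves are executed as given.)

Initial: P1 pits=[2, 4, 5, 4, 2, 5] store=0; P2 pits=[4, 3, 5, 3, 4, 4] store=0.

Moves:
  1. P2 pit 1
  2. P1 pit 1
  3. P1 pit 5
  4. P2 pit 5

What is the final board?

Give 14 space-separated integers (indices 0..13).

Move 1: P2 pit1 -> P1=[2,4,5,4,2,5](0) P2=[4,0,6,4,5,4](0)
Move 2: P1 pit1 -> P1=[2,0,6,5,3,6](0) P2=[4,0,6,4,5,4](0)
Move 3: P1 pit5 -> P1=[2,0,6,5,3,0](1) P2=[5,1,7,5,6,4](0)
Move 4: P2 pit5 -> P1=[3,1,7,5,3,0](1) P2=[5,1,7,5,6,0](1)

Answer: 3 1 7 5 3 0 1 5 1 7 5 6 0 1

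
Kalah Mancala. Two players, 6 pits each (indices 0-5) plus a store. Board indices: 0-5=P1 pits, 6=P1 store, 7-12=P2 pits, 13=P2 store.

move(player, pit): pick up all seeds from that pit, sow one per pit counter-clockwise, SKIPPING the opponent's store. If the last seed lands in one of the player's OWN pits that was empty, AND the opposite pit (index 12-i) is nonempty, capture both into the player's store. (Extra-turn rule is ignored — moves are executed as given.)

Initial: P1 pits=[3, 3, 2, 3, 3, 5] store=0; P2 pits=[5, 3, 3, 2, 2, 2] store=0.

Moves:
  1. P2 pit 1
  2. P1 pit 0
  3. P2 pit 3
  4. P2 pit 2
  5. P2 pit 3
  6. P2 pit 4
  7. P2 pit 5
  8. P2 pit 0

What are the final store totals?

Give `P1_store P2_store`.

Answer: 0 7

Derivation:
Move 1: P2 pit1 -> P1=[3,3,2,3,3,5](0) P2=[5,0,4,3,3,2](0)
Move 2: P1 pit0 -> P1=[0,4,3,4,3,5](0) P2=[5,0,4,3,3,2](0)
Move 3: P2 pit3 -> P1=[0,4,3,4,3,5](0) P2=[5,0,4,0,4,3](1)
Move 4: P2 pit2 -> P1=[0,4,3,4,3,5](0) P2=[5,0,0,1,5,4](2)
Move 5: P2 pit3 -> P1=[0,4,3,4,3,5](0) P2=[5,0,0,0,6,4](2)
Move 6: P2 pit4 -> P1=[1,5,4,5,3,5](0) P2=[5,0,0,0,0,5](3)
Move 7: P2 pit5 -> P1=[2,6,5,6,3,5](0) P2=[5,0,0,0,0,0](4)
Move 8: P2 pit0 -> P1=[0,6,5,6,3,5](0) P2=[0,1,1,1,1,0](7)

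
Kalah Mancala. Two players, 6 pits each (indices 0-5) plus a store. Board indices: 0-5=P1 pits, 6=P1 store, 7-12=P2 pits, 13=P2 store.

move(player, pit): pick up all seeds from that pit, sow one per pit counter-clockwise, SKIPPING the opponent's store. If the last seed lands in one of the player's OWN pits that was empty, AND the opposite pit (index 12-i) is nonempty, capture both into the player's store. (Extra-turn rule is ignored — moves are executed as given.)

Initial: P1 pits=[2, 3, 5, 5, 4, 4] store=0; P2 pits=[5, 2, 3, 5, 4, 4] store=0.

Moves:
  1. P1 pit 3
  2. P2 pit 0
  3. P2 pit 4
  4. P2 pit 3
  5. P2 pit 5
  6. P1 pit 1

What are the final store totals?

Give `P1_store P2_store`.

Move 1: P1 pit3 -> P1=[2,3,5,0,5,5](1) P2=[6,3,3,5,4,4](0)
Move 2: P2 pit0 -> P1=[2,3,5,0,5,5](1) P2=[0,4,4,6,5,5](1)
Move 3: P2 pit4 -> P1=[3,4,6,0,5,5](1) P2=[0,4,4,6,0,6](2)
Move 4: P2 pit3 -> P1=[4,5,7,0,5,5](1) P2=[0,4,4,0,1,7](3)
Move 5: P2 pit5 -> P1=[5,6,8,1,6,6](1) P2=[0,4,4,0,1,0](4)
Move 6: P1 pit1 -> P1=[5,0,9,2,7,7](2) P2=[1,4,4,0,1,0](4)

Answer: 2 4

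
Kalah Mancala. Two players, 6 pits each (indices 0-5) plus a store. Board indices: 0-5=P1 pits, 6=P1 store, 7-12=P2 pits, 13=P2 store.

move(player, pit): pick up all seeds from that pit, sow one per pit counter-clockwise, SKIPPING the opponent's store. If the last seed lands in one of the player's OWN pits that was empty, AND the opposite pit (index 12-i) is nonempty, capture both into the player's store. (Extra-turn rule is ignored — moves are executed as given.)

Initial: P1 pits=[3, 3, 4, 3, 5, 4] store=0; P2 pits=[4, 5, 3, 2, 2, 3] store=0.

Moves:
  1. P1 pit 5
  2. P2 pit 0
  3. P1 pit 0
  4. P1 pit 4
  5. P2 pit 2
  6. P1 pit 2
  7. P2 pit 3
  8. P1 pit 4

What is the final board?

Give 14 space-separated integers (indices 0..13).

Move 1: P1 pit5 -> P1=[3,3,4,3,5,0](1) P2=[5,6,4,2,2,3](0)
Move 2: P2 pit0 -> P1=[3,3,4,3,5,0](1) P2=[0,7,5,3,3,4](0)
Move 3: P1 pit0 -> P1=[0,4,5,4,5,0](1) P2=[0,7,5,3,3,4](0)
Move 4: P1 pit4 -> P1=[0,4,5,4,0,1](2) P2=[1,8,6,3,3,4](0)
Move 5: P2 pit2 -> P1=[1,5,5,4,0,1](2) P2=[1,8,0,4,4,5](1)
Move 6: P1 pit2 -> P1=[1,5,0,5,1,2](3) P2=[2,8,0,4,4,5](1)
Move 7: P2 pit3 -> P1=[2,5,0,5,1,2](3) P2=[2,8,0,0,5,6](2)
Move 8: P1 pit4 -> P1=[2,5,0,5,0,3](3) P2=[2,8,0,0,5,6](2)

Answer: 2 5 0 5 0 3 3 2 8 0 0 5 6 2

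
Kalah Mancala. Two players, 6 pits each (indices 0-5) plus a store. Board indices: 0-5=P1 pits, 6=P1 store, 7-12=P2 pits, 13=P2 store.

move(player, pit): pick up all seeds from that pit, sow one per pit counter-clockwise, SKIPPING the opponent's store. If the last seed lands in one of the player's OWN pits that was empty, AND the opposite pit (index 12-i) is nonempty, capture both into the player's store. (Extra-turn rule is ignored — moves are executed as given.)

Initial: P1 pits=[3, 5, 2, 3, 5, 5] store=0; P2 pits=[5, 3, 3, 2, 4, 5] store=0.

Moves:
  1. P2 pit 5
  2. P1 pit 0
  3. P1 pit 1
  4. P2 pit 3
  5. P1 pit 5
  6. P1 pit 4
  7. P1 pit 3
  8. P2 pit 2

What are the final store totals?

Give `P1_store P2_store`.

Answer: 4 2

Derivation:
Move 1: P2 pit5 -> P1=[4,6,3,4,5,5](0) P2=[5,3,3,2,4,0](1)
Move 2: P1 pit0 -> P1=[0,7,4,5,6,5](0) P2=[5,3,3,2,4,0](1)
Move 3: P1 pit1 -> P1=[0,0,5,6,7,6](1) P2=[6,4,3,2,4,0](1)
Move 4: P2 pit3 -> P1=[0,0,5,6,7,6](1) P2=[6,4,3,0,5,1](1)
Move 5: P1 pit5 -> P1=[0,0,5,6,7,0](2) P2=[7,5,4,1,6,1](1)
Move 6: P1 pit4 -> P1=[0,0,5,6,0,1](3) P2=[8,6,5,2,7,1](1)
Move 7: P1 pit3 -> P1=[0,0,5,0,1,2](4) P2=[9,7,6,2,7,1](1)
Move 8: P2 pit2 -> P1=[1,1,5,0,1,2](4) P2=[9,7,0,3,8,2](2)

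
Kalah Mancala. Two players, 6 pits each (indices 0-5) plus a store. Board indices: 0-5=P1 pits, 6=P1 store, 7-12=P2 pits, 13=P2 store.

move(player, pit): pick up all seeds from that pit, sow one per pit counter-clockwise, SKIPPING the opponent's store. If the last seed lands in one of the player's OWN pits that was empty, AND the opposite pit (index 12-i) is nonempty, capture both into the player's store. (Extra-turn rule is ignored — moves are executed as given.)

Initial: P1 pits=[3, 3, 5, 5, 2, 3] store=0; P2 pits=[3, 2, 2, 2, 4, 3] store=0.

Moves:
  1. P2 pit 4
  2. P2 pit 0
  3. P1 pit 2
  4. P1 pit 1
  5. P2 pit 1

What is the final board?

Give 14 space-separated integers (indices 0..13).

Answer: 4 0 1 7 4 5 1 1 0 4 4 1 4 1

Derivation:
Move 1: P2 pit4 -> P1=[4,4,5,5,2,3](0) P2=[3,2,2,2,0,4](1)
Move 2: P2 pit0 -> P1=[4,4,5,5,2,3](0) P2=[0,3,3,3,0,4](1)
Move 3: P1 pit2 -> P1=[4,4,0,6,3,4](1) P2=[1,3,3,3,0,4](1)
Move 4: P1 pit1 -> P1=[4,0,1,7,4,5](1) P2=[1,3,3,3,0,4](1)
Move 5: P2 pit1 -> P1=[4,0,1,7,4,5](1) P2=[1,0,4,4,1,4](1)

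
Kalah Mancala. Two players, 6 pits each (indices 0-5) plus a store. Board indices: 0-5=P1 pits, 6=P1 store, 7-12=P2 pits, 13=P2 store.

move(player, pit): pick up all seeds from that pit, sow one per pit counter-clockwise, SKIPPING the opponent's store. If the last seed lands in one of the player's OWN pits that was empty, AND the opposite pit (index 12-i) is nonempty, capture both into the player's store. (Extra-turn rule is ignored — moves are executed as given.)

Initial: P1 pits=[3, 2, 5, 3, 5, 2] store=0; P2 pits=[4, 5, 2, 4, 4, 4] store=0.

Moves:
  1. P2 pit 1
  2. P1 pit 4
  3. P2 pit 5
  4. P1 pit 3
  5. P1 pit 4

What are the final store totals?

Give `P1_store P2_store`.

Answer: 2 2

Derivation:
Move 1: P2 pit1 -> P1=[3,2,5,3,5,2](0) P2=[4,0,3,5,5,5](1)
Move 2: P1 pit4 -> P1=[3,2,5,3,0,3](1) P2=[5,1,4,5,5,5](1)
Move 3: P2 pit5 -> P1=[4,3,6,4,0,3](1) P2=[5,1,4,5,5,0](2)
Move 4: P1 pit3 -> P1=[4,3,6,0,1,4](2) P2=[6,1,4,5,5,0](2)
Move 5: P1 pit4 -> P1=[4,3,6,0,0,5](2) P2=[6,1,4,5,5,0](2)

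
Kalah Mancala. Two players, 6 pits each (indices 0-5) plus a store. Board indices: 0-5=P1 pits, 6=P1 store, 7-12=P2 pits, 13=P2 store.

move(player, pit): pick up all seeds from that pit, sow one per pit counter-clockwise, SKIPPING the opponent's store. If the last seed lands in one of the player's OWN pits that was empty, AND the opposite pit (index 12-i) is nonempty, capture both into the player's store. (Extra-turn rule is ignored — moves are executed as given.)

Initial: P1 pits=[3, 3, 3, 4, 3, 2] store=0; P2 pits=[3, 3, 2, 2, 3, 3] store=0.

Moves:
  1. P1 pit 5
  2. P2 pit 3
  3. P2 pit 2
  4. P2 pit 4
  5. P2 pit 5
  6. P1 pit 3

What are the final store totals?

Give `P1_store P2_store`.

Answer: 2 2

Derivation:
Move 1: P1 pit5 -> P1=[3,3,3,4,3,0](1) P2=[4,3,2,2,3,3](0)
Move 2: P2 pit3 -> P1=[3,3,3,4,3,0](1) P2=[4,3,2,0,4,4](0)
Move 3: P2 pit2 -> P1=[3,3,3,4,3,0](1) P2=[4,3,0,1,5,4](0)
Move 4: P2 pit4 -> P1=[4,4,4,4,3,0](1) P2=[4,3,0,1,0,5](1)
Move 5: P2 pit5 -> P1=[5,5,5,5,3,0](1) P2=[4,3,0,1,0,0](2)
Move 6: P1 pit3 -> P1=[5,5,5,0,4,1](2) P2=[5,4,0,1,0,0](2)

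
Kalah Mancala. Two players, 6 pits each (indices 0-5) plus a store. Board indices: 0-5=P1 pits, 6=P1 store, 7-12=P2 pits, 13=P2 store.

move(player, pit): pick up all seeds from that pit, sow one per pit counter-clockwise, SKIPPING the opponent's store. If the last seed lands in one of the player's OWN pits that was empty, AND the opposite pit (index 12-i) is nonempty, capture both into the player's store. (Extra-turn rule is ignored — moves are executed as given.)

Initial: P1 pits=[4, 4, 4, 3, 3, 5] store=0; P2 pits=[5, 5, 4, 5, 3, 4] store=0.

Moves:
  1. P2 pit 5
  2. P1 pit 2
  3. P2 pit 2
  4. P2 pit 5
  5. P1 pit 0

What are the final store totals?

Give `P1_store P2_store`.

Answer: 1 3

Derivation:
Move 1: P2 pit5 -> P1=[5,5,5,3,3,5](0) P2=[5,5,4,5,3,0](1)
Move 2: P1 pit2 -> P1=[5,5,0,4,4,6](1) P2=[6,5,4,5,3,0](1)
Move 3: P2 pit2 -> P1=[5,5,0,4,4,6](1) P2=[6,5,0,6,4,1](2)
Move 4: P2 pit5 -> P1=[5,5,0,4,4,6](1) P2=[6,5,0,6,4,0](3)
Move 5: P1 pit0 -> P1=[0,6,1,5,5,7](1) P2=[6,5,0,6,4,0](3)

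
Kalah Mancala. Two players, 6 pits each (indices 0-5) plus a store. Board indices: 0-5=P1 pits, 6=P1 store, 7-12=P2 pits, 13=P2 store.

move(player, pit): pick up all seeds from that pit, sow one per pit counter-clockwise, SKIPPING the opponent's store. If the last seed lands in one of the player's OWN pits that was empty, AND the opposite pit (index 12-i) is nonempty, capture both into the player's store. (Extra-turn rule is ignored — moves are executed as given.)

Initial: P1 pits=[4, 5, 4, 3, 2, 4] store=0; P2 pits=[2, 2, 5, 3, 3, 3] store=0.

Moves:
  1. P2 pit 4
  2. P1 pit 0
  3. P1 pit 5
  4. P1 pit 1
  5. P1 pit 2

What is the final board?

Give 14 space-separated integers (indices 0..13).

Answer: 0 0 0 6 5 2 3 5 4 6 4 0 4 1

Derivation:
Move 1: P2 pit4 -> P1=[5,5,4,3,2,4](0) P2=[2,2,5,3,0,4](1)
Move 2: P1 pit0 -> P1=[0,6,5,4,3,5](0) P2=[2,2,5,3,0,4](1)
Move 3: P1 pit5 -> P1=[0,6,5,4,3,0](1) P2=[3,3,6,4,0,4](1)
Move 4: P1 pit1 -> P1=[0,0,6,5,4,1](2) P2=[4,3,6,4,0,4](1)
Move 5: P1 pit2 -> P1=[0,0,0,6,5,2](3) P2=[5,4,6,4,0,4](1)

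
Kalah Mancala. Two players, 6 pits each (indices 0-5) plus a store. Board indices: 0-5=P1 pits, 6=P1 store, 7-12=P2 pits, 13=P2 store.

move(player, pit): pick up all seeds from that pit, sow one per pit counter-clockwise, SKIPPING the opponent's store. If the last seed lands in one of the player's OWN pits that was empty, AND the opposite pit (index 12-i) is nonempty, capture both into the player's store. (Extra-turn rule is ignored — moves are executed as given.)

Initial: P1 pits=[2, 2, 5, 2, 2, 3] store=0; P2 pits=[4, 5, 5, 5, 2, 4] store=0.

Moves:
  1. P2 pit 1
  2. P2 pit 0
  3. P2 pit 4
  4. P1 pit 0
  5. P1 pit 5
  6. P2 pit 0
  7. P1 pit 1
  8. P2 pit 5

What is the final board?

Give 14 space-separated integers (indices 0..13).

Answer: 1 1 8 5 4 1 1 0 3 7 7 0 0 3

Derivation:
Move 1: P2 pit1 -> P1=[2,2,5,2,2,3](0) P2=[4,0,6,6,3,5](1)
Move 2: P2 pit0 -> P1=[2,2,5,2,2,3](0) P2=[0,1,7,7,4,5](1)
Move 3: P2 pit4 -> P1=[3,3,5,2,2,3](0) P2=[0,1,7,7,0,6](2)
Move 4: P1 pit0 -> P1=[0,4,6,3,2,3](0) P2=[0,1,7,7,0,6](2)
Move 5: P1 pit5 -> P1=[0,4,6,3,2,0](1) P2=[1,2,7,7,0,6](2)
Move 6: P2 pit0 -> P1=[0,4,6,3,2,0](1) P2=[0,3,7,7,0,6](2)
Move 7: P1 pit1 -> P1=[0,0,7,4,3,1](1) P2=[0,3,7,7,0,6](2)
Move 8: P2 pit5 -> P1=[1,1,8,5,4,1](1) P2=[0,3,7,7,0,0](3)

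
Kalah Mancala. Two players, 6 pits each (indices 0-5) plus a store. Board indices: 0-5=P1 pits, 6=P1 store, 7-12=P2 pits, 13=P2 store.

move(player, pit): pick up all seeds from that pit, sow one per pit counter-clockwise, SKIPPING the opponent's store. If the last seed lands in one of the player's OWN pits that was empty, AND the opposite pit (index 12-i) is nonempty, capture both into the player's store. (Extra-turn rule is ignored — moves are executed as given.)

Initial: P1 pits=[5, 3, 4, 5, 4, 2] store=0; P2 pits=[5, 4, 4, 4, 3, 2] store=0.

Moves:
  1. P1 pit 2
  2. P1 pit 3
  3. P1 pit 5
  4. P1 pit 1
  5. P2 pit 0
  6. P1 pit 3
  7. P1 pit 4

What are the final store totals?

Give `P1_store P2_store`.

Move 1: P1 pit2 -> P1=[5,3,0,6,5,3](1) P2=[5,4,4,4,3,2](0)
Move 2: P1 pit3 -> P1=[5,3,0,0,6,4](2) P2=[6,5,5,4,3,2](0)
Move 3: P1 pit5 -> P1=[5,3,0,0,6,0](3) P2=[7,6,6,4,3,2](0)
Move 4: P1 pit1 -> P1=[5,0,1,1,7,0](3) P2=[7,6,6,4,3,2](0)
Move 5: P2 pit0 -> P1=[6,0,1,1,7,0](3) P2=[0,7,7,5,4,3](1)
Move 6: P1 pit3 -> P1=[6,0,1,0,8,0](3) P2=[0,7,7,5,4,3](1)
Move 7: P1 pit4 -> P1=[6,0,1,0,0,1](4) P2=[1,8,8,6,5,4](1)

Answer: 4 1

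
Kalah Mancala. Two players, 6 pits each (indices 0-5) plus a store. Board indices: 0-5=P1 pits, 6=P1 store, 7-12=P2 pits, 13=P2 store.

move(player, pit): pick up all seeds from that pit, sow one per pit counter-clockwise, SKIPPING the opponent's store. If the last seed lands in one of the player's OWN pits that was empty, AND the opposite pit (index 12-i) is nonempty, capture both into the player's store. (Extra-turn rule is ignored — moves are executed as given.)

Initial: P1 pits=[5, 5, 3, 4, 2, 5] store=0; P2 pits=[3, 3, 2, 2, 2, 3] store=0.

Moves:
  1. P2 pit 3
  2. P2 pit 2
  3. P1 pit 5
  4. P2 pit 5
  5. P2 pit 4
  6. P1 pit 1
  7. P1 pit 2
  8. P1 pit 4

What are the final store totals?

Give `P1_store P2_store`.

Move 1: P2 pit3 -> P1=[5,5,3,4,2,5](0) P2=[3,3,2,0,3,4](0)
Move 2: P2 pit2 -> P1=[5,5,3,4,2,5](0) P2=[3,3,0,1,4,4](0)
Move 3: P1 pit5 -> P1=[5,5,3,4,2,0](1) P2=[4,4,1,2,4,4](0)
Move 4: P2 pit5 -> P1=[6,6,4,4,2,0](1) P2=[4,4,1,2,4,0](1)
Move 5: P2 pit4 -> P1=[7,7,4,4,2,0](1) P2=[4,4,1,2,0,1](2)
Move 6: P1 pit1 -> P1=[7,0,5,5,3,1](2) P2=[5,5,1,2,0,1](2)
Move 7: P1 pit2 -> P1=[7,0,0,6,4,2](3) P2=[6,5,1,2,0,1](2)
Move 8: P1 pit4 -> P1=[7,0,0,6,0,3](4) P2=[7,6,1,2,0,1](2)

Answer: 4 2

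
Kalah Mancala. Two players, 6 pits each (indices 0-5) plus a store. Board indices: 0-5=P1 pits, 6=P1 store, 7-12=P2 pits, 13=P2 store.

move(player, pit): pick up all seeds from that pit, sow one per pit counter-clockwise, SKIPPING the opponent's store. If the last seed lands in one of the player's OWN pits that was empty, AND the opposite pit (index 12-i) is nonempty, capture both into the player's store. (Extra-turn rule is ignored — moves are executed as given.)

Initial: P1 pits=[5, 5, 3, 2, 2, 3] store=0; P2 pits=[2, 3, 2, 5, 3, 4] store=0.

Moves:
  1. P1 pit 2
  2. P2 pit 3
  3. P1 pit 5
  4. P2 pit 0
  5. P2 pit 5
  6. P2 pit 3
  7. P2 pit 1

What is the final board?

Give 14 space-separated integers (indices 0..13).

Answer: 7 7 1 4 3 0 1 0 0 5 1 6 1 3

Derivation:
Move 1: P1 pit2 -> P1=[5,5,0,3,3,4](0) P2=[2,3,2,5,3,4](0)
Move 2: P2 pit3 -> P1=[6,6,0,3,3,4](0) P2=[2,3,2,0,4,5](1)
Move 3: P1 pit5 -> P1=[6,6,0,3,3,0](1) P2=[3,4,3,0,4,5](1)
Move 4: P2 pit0 -> P1=[6,6,0,3,3,0](1) P2=[0,5,4,1,4,5](1)
Move 5: P2 pit5 -> P1=[7,7,1,4,3,0](1) P2=[0,5,4,1,4,0](2)
Move 6: P2 pit3 -> P1=[7,7,1,4,3,0](1) P2=[0,5,4,0,5,0](2)
Move 7: P2 pit1 -> P1=[7,7,1,4,3,0](1) P2=[0,0,5,1,6,1](3)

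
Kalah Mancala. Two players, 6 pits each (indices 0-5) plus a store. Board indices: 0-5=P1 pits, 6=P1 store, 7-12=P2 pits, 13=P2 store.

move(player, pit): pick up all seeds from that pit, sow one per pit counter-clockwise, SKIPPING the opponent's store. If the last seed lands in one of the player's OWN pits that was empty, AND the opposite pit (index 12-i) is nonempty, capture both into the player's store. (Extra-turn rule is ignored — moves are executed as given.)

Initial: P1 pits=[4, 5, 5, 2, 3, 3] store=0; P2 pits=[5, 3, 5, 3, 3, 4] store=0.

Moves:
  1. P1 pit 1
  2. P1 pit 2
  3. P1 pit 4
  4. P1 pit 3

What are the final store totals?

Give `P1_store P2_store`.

Answer: 4 0

Derivation:
Move 1: P1 pit1 -> P1=[4,0,6,3,4,4](1) P2=[5,3,5,3,3,4](0)
Move 2: P1 pit2 -> P1=[4,0,0,4,5,5](2) P2=[6,4,5,3,3,4](0)
Move 3: P1 pit4 -> P1=[4,0,0,4,0,6](3) P2=[7,5,6,3,3,4](0)
Move 4: P1 pit3 -> P1=[4,0,0,0,1,7](4) P2=[8,5,6,3,3,4](0)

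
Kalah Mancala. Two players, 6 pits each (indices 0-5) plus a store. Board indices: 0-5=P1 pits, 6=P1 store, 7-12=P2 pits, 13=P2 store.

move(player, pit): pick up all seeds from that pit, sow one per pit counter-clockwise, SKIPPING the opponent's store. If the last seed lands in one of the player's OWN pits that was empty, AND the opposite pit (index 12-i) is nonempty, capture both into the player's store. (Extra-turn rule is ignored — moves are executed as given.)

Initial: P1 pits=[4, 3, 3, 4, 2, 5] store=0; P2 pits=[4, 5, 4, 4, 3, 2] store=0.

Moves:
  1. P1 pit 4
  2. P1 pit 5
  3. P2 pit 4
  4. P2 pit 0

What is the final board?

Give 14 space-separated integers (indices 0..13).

Move 1: P1 pit4 -> P1=[4,3,3,4,0,6](1) P2=[4,5,4,4,3,2](0)
Move 2: P1 pit5 -> P1=[4,3,3,4,0,0](2) P2=[5,6,5,5,4,2](0)
Move 3: P2 pit4 -> P1=[5,4,3,4,0,0](2) P2=[5,6,5,5,0,3](1)
Move 4: P2 pit0 -> P1=[5,4,3,4,0,0](2) P2=[0,7,6,6,1,4](1)

Answer: 5 4 3 4 0 0 2 0 7 6 6 1 4 1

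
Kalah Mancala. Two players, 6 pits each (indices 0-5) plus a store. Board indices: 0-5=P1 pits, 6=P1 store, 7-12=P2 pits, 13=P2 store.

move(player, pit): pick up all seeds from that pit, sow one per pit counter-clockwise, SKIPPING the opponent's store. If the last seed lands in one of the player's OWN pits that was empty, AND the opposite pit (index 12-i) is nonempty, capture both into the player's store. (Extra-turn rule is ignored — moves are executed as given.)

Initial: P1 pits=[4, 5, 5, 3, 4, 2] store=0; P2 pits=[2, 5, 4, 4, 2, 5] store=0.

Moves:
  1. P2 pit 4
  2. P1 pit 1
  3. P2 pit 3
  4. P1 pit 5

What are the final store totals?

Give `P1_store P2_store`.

Answer: 2 2

Derivation:
Move 1: P2 pit4 -> P1=[4,5,5,3,4,2](0) P2=[2,5,4,4,0,6](1)
Move 2: P1 pit1 -> P1=[4,0,6,4,5,3](1) P2=[2,5,4,4,0,6](1)
Move 3: P2 pit3 -> P1=[5,0,6,4,5,3](1) P2=[2,5,4,0,1,7](2)
Move 4: P1 pit5 -> P1=[5,0,6,4,5,0](2) P2=[3,6,4,0,1,7](2)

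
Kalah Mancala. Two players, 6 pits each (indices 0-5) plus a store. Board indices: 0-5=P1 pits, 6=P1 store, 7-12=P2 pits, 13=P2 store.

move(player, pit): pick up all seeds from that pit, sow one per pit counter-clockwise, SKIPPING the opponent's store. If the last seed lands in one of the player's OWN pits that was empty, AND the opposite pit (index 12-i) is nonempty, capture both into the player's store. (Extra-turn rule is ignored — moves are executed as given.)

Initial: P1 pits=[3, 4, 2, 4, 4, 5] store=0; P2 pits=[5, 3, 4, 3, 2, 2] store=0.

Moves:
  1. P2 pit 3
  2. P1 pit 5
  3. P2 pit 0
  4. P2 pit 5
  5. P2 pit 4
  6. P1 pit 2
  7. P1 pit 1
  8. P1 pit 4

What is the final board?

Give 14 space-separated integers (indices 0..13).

Answer: 5 0 1 6 0 3 3 2 6 7 3 0 1 4

Derivation:
Move 1: P2 pit3 -> P1=[3,4,2,4,4,5](0) P2=[5,3,4,0,3,3](1)
Move 2: P1 pit5 -> P1=[3,4,2,4,4,0](1) P2=[6,4,5,1,3,3](1)
Move 3: P2 pit0 -> P1=[3,4,2,4,4,0](1) P2=[0,5,6,2,4,4](2)
Move 4: P2 pit5 -> P1=[4,5,3,4,4,0](1) P2=[0,5,6,2,4,0](3)
Move 5: P2 pit4 -> P1=[5,6,3,4,4,0](1) P2=[0,5,6,2,0,1](4)
Move 6: P1 pit2 -> P1=[5,6,0,5,5,1](1) P2=[0,5,6,2,0,1](4)
Move 7: P1 pit1 -> P1=[5,0,1,6,6,2](2) P2=[1,5,6,2,0,1](4)
Move 8: P1 pit4 -> P1=[5,0,1,6,0,3](3) P2=[2,6,7,3,0,1](4)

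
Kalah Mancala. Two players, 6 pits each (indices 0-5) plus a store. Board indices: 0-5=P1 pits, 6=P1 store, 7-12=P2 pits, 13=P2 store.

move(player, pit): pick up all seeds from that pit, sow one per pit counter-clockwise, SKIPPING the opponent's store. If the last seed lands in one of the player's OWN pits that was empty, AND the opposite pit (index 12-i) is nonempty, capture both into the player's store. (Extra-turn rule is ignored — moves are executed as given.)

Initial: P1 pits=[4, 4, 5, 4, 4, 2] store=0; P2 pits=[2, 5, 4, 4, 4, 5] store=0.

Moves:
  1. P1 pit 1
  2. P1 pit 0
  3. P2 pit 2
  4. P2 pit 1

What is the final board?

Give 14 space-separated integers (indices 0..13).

Answer: 0 1 7 6 6 3 0 2 0 1 6 6 7 2

Derivation:
Move 1: P1 pit1 -> P1=[4,0,6,5,5,3](0) P2=[2,5,4,4,4,5](0)
Move 2: P1 pit0 -> P1=[0,1,7,6,6,3](0) P2=[2,5,4,4,4,5](0)
Move 3: P2 pit2 -> P1=[0,1,7,6,6,3](0) P2=[2,5,0,5,5,6](1)
Move 4: P2 pit1 -> P1=[0,1,7,6,6,3](0) P2=[2,0,1,6,6,7](2)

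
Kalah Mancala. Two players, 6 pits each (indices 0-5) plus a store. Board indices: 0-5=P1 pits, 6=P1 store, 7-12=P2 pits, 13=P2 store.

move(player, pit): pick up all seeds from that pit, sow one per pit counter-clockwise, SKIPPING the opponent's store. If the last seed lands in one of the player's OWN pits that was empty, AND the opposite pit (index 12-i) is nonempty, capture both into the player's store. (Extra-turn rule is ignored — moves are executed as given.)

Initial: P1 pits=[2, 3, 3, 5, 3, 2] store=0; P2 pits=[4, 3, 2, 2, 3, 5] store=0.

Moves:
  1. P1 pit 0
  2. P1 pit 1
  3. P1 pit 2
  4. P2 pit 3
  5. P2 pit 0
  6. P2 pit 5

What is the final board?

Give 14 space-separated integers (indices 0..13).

Answer: 1 1 1 8 6 5 1 0 4 3 1 5 0 1

Derivation:
Move 1: P1 pit0 -> P1=[0,4,4,5,3,2](0) P2=[4,3,2,2,3,5](0)
Move 2: P1 pit1 -> P1=[0,0,5,6,4,3](0) P2=[4,3,2,2,3,5](0)
Move 3: P1 pit2 -> P1=[0,0,0,7,5,4](1) P2=[5,3,2,2,3,5](0)
Move 4: P2 pit3 -> P1=[0,0,0,7,5,4](1) P2=[5,3,2,0,4,6](0)
Move 5: P2 pit0 -> P1=[0,0,0,7,5,4](1) P2=[0,4,3,1,5,7](0)
Move 6: P2 pit5 -> P1=[1,1,1,8,6,5](1) P2=[0,4,3,1,5,0](1)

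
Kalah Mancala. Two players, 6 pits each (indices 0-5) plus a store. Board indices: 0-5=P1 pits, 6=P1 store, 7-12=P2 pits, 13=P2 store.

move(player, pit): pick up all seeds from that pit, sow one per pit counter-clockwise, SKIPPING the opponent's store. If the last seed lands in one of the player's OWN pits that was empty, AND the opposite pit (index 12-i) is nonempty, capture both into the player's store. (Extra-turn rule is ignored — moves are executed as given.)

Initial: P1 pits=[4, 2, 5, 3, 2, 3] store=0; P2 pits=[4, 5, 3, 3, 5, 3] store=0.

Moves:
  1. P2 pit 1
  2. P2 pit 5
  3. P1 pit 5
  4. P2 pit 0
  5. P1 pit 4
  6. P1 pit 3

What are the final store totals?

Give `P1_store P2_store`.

Answer: 3 8

Derivation:
Move 1: P2 pit1 -> P1=[4,2,5,3,2,3](0) P2=[4,0,4,4,6,4](1)
Move 2: P2 pit5 -> P1=[5,3,6,3,2,3](0) P2=[4,0,4,4,6,0](2)
Move 3: P1 pit5 -> P1=[5,3,6,3,2,0](1) P2=[5,1,4,4,6,0](2)
Move 4: P2 pit0 -> P1=[0,3,6,3,2,0](1) P2=[0,2,5,5,7,0](8)
Move 5: P1 pit4 -> P1=[0,3,6,3,0,1](2) P2=[0,2,5,5,7,0](8)
Move 6: P1 pit3 -> P1=[0,3,6,0,1,2](3) P2=[0,2,5,5,7,0](8)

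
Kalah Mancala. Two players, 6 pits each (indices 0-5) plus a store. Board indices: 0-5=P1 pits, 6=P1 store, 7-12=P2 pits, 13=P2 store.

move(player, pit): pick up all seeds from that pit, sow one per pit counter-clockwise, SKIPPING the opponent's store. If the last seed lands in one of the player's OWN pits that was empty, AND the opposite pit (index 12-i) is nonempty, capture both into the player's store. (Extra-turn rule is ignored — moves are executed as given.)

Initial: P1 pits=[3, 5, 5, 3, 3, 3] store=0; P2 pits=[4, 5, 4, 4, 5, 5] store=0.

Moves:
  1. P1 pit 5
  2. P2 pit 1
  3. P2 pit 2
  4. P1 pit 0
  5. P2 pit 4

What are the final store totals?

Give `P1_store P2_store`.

Move 1: P1 pit5 -> P1=[3,5,5,3,3,0](1) P2=[5,6,4,4,5,5](0)
Move 2: P2 pit1 -> P1=[4,5,5,3,3,0](1) P2=[5,0,5,5,6,6](1)
Move 3: P2 pit2 -> P1=[5,5,5,3,3,0](1) P2=[5,0,0,6,7,7](2)
Move 4: P1 pit0 -> P1=[0,6,6,4,4,0](7) P2=[0,0,0,6,7,7](2)
Move 5: P2 pit4 -> P1=[1,7,7,5,5,0](7) P2=[0,0,0,6,0,8](3)

Answer: 7 3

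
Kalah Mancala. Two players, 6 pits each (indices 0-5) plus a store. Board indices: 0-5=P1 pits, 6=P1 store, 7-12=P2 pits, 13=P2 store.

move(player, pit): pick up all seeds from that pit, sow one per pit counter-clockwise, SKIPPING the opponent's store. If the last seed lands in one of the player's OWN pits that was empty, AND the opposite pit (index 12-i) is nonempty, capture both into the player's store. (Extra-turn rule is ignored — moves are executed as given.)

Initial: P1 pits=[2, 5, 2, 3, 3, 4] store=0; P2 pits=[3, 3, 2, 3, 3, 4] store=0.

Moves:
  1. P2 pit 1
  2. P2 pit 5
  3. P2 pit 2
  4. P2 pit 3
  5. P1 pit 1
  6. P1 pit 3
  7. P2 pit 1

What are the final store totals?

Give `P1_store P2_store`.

Move 1: P2 pit1 -> P1=[2,5,2,3,3,4](0) P2=[3,0,3,4,4,4](0)
Move 2: P2 pit5 -> P1=[3,6,3,3,3,4](0) P2=[3,0,3,4,4,0](1)
Move 3: P2 pit2 -> P1=[0,6,3,3,3,4](0) P2=[3,0,0,5,5,0](5)
Move 4: P2 pit3 -> P1=[1,7,3,3,3,4](0) P2=[3,0,0,0,6,1](6)
Move 5: P1 pit1 -> P1=[1,0,4,4,4,5](1) P2=[4,1,0,0,6,1](6)
Move 6: P1 pit3 -> P1=[1,0,4,0,5,6](2) P2=[5,1,0,0,6,1](6)
Move 7: P2 pit1 -> P1=[1,0,4,0,5,6](2) P2=[5,0,1,0,6,1](6)

Answer: 2 6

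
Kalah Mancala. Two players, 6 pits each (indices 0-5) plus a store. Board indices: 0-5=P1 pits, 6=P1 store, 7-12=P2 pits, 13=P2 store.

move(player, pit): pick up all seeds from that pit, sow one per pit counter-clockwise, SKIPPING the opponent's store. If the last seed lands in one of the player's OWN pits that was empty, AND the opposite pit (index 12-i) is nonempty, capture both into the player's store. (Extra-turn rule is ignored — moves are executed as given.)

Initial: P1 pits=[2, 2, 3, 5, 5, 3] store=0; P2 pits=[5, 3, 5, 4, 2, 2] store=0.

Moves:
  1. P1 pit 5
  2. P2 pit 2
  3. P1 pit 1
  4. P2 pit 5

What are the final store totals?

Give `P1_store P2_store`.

Answer: 1 2

Derivation:
Move 1: P1 pit5 -> P1=[2,2,3,5,5,0](1) P2=[6,4,5,4,2,2](0)
Move 2: P2 pit2 -> P1=[3,2,3,5,5,0](1) P2=[6,4,0,5,3,3](1)
Move 3: P1 pit1 -> P1=[3,0,4,6,5,0](1) P2=[6,4,0,5,3,3](1)
Move 4: P2 pit5 -> P1=[4,1,4,6,5,0](1) P2=[6,4,0,5,3,0](2)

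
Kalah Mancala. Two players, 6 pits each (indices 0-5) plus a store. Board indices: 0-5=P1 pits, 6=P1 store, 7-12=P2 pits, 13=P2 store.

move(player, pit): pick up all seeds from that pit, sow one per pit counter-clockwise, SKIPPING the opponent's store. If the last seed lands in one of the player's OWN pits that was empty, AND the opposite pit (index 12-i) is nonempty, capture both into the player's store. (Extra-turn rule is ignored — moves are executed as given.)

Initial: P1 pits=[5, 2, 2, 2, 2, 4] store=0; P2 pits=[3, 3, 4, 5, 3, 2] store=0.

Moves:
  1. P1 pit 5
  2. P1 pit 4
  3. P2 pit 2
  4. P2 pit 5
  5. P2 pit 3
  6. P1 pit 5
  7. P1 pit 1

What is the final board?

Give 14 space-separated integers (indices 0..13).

Move 1: P1 pit5 -> P1=[5,2,2,2,2,0](1) P2=[4,4,5,5,3,2](0)
Move 2: P1 pit4 -> P1=[5,2,2,2,0,1](2) P2=[4,4,5,5,3,2](0)
Move 3: P2 pit2 -> P1=[6,2,2,2,0,1](2) P2=[4,4,0,6,4,3](1)
Move 4: P2 pit5 -> P1=[7,3,2,2,0,1](2) P2=[4,4,0,6,4,0](2)
Move 5: P2 pit3 -> P1=[8,4,3,2,0,1](2) P2=[4,4,0,0,5,1](3)
Move 6: P1 pit5 -> P1=[8,4,3,2,0,0](3) P2=[4,4,0,0,5,1](3)
Move 7: P1 pit1 -> P1=[8,0,4,3,1,0](8) P2=[0,4,0,0,5,1](3)

Answer: 8 0 4 3 1 0 8 0 4 0 0 5 1 3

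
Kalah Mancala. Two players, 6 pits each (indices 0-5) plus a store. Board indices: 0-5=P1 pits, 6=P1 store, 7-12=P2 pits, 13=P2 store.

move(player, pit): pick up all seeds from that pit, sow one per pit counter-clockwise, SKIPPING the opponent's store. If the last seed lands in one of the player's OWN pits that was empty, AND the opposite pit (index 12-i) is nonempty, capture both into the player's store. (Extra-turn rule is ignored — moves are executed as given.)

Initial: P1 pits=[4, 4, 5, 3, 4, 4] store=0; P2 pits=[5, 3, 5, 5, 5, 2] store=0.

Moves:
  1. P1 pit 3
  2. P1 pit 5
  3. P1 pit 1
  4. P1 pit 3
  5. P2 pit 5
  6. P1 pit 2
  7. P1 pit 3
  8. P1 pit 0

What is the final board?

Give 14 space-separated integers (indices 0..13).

Move 1: P1 pit3 -> P1=[4,4,5,0,5,5](1) P2=[5,3,5,5,5,2](0)
Move 2: P1 pit5 -> P1=[4,4,5,0,5,0](2) P2=[6,4,6,6,5,2](0)
Move 3: P1 pit1 -> P1=[4,0,6,1,6,0](9) P2=[0,4,6,6,5,2](0)
Move 4: P1 pit3 -> P1=[4,0,6,0,7,0](9) P2=[0,4,6,6,5,2](0)
Move 5: P2 pit5 -> P1=[5,0,6,0,7,0](9) P2=[0,4,6,6,5,0](1)
Move 6: P1 pit2 -> P1=[5,0,0,1,8,1](10) P2=[1,5,6,6,5,0](1)
Move 7: P1 pit3 -> P1=[5,0,0,0,9,1](10) P2=[1,5,6,6,5,0](1)
Move 8: P1 pit0 -> P1=[0,1,1,1,10,2](10) P2=[1,5,6,6,5,0](1)

Answer: 0 1 1 1 10 2 10 1 5 6 6 5 0 1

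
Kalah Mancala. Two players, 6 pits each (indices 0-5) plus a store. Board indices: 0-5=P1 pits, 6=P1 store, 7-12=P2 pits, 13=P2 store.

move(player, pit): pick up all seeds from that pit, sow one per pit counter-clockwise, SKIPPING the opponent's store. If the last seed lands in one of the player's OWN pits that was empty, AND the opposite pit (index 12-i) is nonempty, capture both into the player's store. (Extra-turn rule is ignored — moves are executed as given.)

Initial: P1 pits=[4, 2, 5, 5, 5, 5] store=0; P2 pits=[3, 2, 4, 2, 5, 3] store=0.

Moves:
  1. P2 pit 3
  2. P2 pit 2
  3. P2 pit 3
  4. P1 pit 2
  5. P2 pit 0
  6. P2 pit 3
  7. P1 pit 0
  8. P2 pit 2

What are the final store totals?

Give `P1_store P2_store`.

Move 1: P2 pit3 -> P1=[4,2,5,5,5,5](0) P2=[3,2,4,0,6,4](0)
Move 2: P2 pit2 -> P1=[4,2,5,5,5,5](0) P2=[3,2,0,1,7,5](1)
Move 3: P2 pit3 -> P1=[4,2,5,5,5,5](0) P2=[3,2,0,0,8,5](1)
Move 4: P1 pit2 -> P1=[4,2,0,6,6,6](1) P2=[4,2,0,0,8,5](1)
Move 5: P2 pit0 -> P1=[4,2,0,6,6,6](1) P2=[0,3,1,1,9,5](1)
Move 6: P2 pit3 -> P1=[4,2,0,6,6,6](1) P2=[0,3,1,0,10,5](1)
Move 7: P1 pit0 -> P1=[0,3,1,7,7,6](1) P2=[0,3,1,0,10,5](1)
Move 8: P2 pit2 -> P1=[0,3,0,7,7,6](1) P2=[0,3,0,0,10,5](3)

Answer: 1 3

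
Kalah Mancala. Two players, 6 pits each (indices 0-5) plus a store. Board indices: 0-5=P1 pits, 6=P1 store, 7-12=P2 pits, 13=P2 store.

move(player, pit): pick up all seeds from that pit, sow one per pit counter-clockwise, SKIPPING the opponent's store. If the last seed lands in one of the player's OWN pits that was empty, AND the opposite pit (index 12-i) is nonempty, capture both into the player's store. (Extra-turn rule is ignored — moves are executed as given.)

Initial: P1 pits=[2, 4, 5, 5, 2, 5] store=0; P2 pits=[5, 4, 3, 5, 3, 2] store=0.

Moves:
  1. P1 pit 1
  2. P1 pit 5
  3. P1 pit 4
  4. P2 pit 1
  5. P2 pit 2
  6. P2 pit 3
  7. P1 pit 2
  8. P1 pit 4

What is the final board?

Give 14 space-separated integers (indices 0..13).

Move 1: P1 pit1 -> P1=[2,0,6,6,3,6](0) P2=[5,4,3,5,3,2](0)
Move 2: P1 pit5 -> P1=[2,0,6,6,3,0](1) P2=[6,5,4,6,4,2](0)
Move 3: P1 pit4 -> P1=[2,0,6,6,0,1](2) P2=[7,5,4,6,4,2](0)
Move 4: P2 pit1 -> P1=[2,0,6,6,0,1](2) P2=[7,0,5,7,5,3](1)
Move 5: P2 pit2 -> P1=[3,0,6,6,0,1](2) P2=[7,0,0,8,6,4](2)
Move 6: P2 pit3 -> P1=[4,1,7,7,1,1](2) P2=[7,0,0,0,7,5](3)
Move 7: P1 pit2 -> P1=[4,1,0,8,2,2](3) P2=[8,1,1,0,7,5](3)
Move 8: P1 pit4 -> P1=[4,1,0,8,0,3](4) P2=[8,1,1,0,7,5](3)

Answer: 4 1 0 8 0 3 4 8 1 1 0 7 5 3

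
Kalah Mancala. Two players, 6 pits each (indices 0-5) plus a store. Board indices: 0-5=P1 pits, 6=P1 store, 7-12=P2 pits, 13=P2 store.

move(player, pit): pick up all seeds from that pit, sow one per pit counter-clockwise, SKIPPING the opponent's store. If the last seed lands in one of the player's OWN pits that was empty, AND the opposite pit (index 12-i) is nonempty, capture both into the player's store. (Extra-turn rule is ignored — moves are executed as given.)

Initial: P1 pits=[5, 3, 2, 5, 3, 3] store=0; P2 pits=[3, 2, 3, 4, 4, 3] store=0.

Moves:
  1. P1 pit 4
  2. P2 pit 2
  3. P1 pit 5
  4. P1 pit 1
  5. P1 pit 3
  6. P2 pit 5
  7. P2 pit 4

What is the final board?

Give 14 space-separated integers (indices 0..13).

Answer: 7 2 5 0 1 1 7 6 1 2 5 0 1 2

Derivation:
Move 1: P1 pit4 -> P1=[5,3,2,5,0,4](1) P2=[4,2,3,4,4,3](0)
Move 2: P2 pit2 -> P1=[5,3,2,5,0,4](1) P2=[4,2,0,5,5,4](0)
Move 3: P1 pit5 -> P1=[5,3,2,5,0,0](2) P2=[5,3,1,5,5,4](0)
Move 4: P1 pit1 -> P1=[5,0,3,6,0,0](6) P2=[5,0,1,5,5,4](0)
Move 5: P1 pit3 -> P1=[5,0,3,0,1,1](7) P2=[6,1,2,5,5,4](0)
Move 6: P2 pit5 -> P1=[6,1,4,0,1,1](7) P2=[6,1,2,5,5,0](1)
Move 7: P2 pit4 -> P1=[7,2,5,0,1,1](7) P2=[6,1,2,5,0,1](2)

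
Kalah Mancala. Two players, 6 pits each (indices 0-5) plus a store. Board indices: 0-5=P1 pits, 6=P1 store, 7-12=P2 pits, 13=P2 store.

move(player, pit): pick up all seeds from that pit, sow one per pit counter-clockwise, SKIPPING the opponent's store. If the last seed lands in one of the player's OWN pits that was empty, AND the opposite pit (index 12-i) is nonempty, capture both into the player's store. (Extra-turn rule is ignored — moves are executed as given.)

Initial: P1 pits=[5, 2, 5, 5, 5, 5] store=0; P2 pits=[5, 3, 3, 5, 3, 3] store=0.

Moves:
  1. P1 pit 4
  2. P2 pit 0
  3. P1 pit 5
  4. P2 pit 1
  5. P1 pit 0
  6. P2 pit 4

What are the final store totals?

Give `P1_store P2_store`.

Move 1: P1 pit4 -> P1=[5,2,5,5,0,6](1) P2=[6,4,4,5,3,3](0)
Move 2: P2 pit0 -> P1=[5,2,5,5,0,6](1) P2=[0,5,5,6,4,4](1)
Move 3: P1 pit5 -> P1=[5,2,5,5,0,0](2) P2=[1,6,6,7,5,4](1)
Move 4: P2 pit1 -> P1=[6,2,5,5,0,0](2) P2=[1,0,7,8,6,5](2)
Move 5: P1 pit0 -> P1=[0,3,6,6,1,1](3) P2=[1,0,7,8,6,5](2)
Move 6: P2 pit4 -> P1=[1,4,7,7,1,1](3) P2=[1,0,7,8,0,6](3)

Answer: 3 3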